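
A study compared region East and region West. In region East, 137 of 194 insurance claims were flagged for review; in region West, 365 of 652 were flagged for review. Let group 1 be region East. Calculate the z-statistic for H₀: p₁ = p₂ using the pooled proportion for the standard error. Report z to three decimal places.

z = 3.644

p̂₁ = 137/194 = 0.70619, p̂₂ = 365/652 = 0.55982.
Pooled p̂ = (137+365)/(194+652) = 502/846 = 0.59338.
Pooled SE = √[0.2412801·0.00668838] ≈ 0.040172.
z = (p̂₁ − p̂₂)/SE = (0.70619 − 0.55982)/0.040172 = 0.14637/0.040172 = 3.644.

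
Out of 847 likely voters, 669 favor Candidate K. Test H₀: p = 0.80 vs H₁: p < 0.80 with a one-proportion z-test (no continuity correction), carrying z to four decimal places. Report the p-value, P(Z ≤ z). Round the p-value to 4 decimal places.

p-value = 0.2300

The sample proportion is 669/847 = 0.78985.
Null standard error: √(0.80·0.20/847) = √0.000188902 = 0.013744.
z = (p̂ − p₀)/SE = (669/847 − 0.80)/0.013744 ≈ -0.7387.
p-value = P(Z ≤ z) with z = -0.7387 → 0.2300.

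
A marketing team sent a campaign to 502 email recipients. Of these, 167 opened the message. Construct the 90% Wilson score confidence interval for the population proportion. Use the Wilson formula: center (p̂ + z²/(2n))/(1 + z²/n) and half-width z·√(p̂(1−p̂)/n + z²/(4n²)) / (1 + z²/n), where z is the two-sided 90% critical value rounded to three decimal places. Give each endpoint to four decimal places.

(0.2991, 0.3681)

p̂ = 167/502 = 0.33267; z = 1.645, so z² = 2.706025.
Denominator 1 + z²/n = 1 + 2.706025/502 = 1.005390.
Center = (0.33267 + 0.002695)/1.005390 = 0.33357.
Radicand: p̂(1−p̂)/n + z²/(4n²) = 0.000442232 + 0.000002685 = 0.000444917.
Half-width = 1.645·√0.000444917/1.005390 = 0.03451.
CI: 0.33357 ± 0.03451 = (0.2991, 0.3681).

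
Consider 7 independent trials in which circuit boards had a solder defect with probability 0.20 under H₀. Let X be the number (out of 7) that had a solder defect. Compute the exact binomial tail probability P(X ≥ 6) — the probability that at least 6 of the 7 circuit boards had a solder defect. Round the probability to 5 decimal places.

P = 0.00037

X is binomial with n = 7 and p = 0.20.
P(X ≥ 6) = C(7,6)·0.20^6·0.80^1 + C(7,7)·0.20^7·0.80^0.
= 0.000358 + 0.000013 = 0.00037.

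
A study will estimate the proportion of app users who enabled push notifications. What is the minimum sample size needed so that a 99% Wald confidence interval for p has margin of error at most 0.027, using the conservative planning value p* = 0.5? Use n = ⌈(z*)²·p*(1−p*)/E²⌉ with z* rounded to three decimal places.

For 99% confidence, z* = 2.576.
p*(1−p*) = 0.2500.
Required n before rounding: 6.635776 × 0.2500 / 0.027² = 2275.643.
⌈2275.643⌉ = 2276.

n = 2276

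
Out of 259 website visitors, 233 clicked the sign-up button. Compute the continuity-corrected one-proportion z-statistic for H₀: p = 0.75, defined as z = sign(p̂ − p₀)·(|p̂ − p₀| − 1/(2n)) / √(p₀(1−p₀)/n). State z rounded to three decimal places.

Sample proportion p̂ = 233/259 = 0.89961. p̂ − p₀ = 0.149614.
Continuity correction 1/(2n) = 1/518 = 0.001931.
Corrected numerator: |0.149614| − 0.001931 = 0.147683.
Null standard error: √(0.75·0.25/259) = √0.000723938 = 0.026906.
z = +0.147683/0.026906 = 5.489.

z = 5.489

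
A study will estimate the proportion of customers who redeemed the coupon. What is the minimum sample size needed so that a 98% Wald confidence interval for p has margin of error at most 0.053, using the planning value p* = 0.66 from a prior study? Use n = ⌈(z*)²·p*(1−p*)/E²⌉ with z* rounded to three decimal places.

n = 433

z* = 2.326 at the 98% level.
p*(1−p*) = 0.2244.
Required n before rounding: 5.410276 × 0.2244 / 0.053² = 432.206.
Rounding up, n = 433.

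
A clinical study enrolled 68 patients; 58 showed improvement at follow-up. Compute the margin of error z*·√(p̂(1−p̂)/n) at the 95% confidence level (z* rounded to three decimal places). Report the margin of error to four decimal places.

With x = 58 successes in n = 68, p̂ = 0.85294.
SE = √(p̂(1−p̂)/n) = √(0.125433/68) = 0.042949.
z* = 1.960 at the 95% level.
Margin of error = z*·SE = 1.960 × 0.042949 = 0.0842.

ME = 0.0842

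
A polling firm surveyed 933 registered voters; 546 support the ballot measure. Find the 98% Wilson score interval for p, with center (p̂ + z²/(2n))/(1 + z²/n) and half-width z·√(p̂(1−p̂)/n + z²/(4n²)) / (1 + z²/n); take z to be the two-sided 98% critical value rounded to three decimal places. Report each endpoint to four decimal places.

(0.5473, 0.6221)

Here p̂ = 546/933 = 0.58521 and z = 2.326 (z² = 5.410276).
Denominator 1 + z²/n = 1 + 5.410276/933 = 1.005799.
Adjusted center: (0.58521 + z²/(2n))/1.005799 = 0.58472.
Radicand: p̂(1−p̂)/n + z²/(4n²) = 0.000260171 + 0.000001554 = 0.000261725.
Half-width = 2.326·√0.000261725/1.005799 = 0.03741.
So the interval runs from 0.5473 to 0.6221.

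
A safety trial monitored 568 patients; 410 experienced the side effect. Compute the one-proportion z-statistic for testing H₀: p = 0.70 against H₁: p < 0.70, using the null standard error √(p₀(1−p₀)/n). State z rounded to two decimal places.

The sample proportion is 410/568 = 0.72183.
Under H₀, SE = √(p₀(1−p₀)/n) = √(0.70·0.30/568) = √0.000369718 = 0.019228.
Test statistic: z = 0.02183/0.019228 = 1.14.

z = 1.14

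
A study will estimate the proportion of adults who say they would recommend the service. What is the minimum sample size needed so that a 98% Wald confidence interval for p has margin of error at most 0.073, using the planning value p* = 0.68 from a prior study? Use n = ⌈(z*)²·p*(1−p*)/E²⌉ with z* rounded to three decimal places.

The 98% critical value is z* = 2.326.
p*(1−p*) = 0.2176.
Required n before rounding: 5.410276 × 0.2176 / 0.073² = 220.919.
Rounding up, n = 221.

n = 221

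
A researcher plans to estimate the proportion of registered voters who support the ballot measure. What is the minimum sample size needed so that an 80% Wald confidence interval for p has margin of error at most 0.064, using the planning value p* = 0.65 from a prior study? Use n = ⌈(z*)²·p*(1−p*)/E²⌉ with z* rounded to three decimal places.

n = 92

For 80% confidence, z* = 1.282.
p*(1−p*) = 0.65·0.35 = 0.2275.
(z*)²·p*(1−p*)/E² = 1.643524·0.2275/0.004096 = 91.285.
⌈91.285⌉ = 92.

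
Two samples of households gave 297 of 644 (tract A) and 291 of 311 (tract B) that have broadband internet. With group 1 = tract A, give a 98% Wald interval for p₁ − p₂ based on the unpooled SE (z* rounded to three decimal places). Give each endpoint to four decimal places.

(-0.5305, -0.4185)

p̂₁ = 297/644 = 0.46118, p̂₂ = 291/311 = 0.93569; p̂₁ − p̂₂ = -0.47451.
Unpooled SE = √(p̂₁(1−p̂₁)/n₁ + p̂₂(1−p̂₂)/n₂) = √(0.000385859 + 0.000193483) = 0.024070.
For 98% confidence, z* = 2.326. Margin of error = 0.05599.
So the interval runs from -0.5305 to -0.4185.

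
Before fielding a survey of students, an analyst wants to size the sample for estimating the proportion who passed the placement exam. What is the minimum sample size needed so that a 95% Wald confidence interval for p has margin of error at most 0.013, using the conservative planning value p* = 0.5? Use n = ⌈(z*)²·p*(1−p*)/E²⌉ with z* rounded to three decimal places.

n = 5683

z* = 1.960 at the 95% level.
p*(1−p*) = 0.50·0.50 = 0.2500.
Required n before rounding: 3.841600 × 0.2500 / 0.013² = 5682.840.
Rounding up, n = 5683.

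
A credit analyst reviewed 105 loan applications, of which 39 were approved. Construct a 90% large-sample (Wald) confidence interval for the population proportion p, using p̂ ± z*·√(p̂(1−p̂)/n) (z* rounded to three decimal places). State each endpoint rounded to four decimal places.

(0.2939, 0.4490)

p̂ = 39/105 = 0.37143.
SE = √(p̂(1−p̂)/n) = √(0.233469/105) = 0.047154.
For 90% confidence, z* = 1.645.
Margin of error: 1.645 × 0.047154 = 0.07757.
So the interval runs from 0.2939 to 0.4490.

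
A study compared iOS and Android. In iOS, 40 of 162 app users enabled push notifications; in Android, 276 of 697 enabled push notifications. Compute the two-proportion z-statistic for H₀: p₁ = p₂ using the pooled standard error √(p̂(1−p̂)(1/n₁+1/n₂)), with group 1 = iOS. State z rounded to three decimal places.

Sample proportions: p̂₁ = 40/162 = 0.24691 and p̂₂ = 276/697 = 0.39598.
Pooled p̂ = (40+276)/(162+697) = 316/859 = 0.36787.
Pooled SE = √[0.2325416·0.00760756] ≈ 0.042060.
z = -0.14907/0.042060 = -3.544.

z = -3.544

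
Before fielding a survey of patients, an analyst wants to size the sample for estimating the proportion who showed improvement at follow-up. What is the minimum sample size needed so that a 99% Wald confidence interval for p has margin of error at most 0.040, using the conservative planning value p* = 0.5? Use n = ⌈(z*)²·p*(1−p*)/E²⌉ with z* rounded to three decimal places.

z* = 2.576 at the 99% level.
p*(1−p*) = 0.50·0.50 = 0.2500.
(z*)²·p*(1−p*)/E² = 6.635776·0.2500/0.001600 = 1036.840.
Rounding up, n = 1037.

n = 1037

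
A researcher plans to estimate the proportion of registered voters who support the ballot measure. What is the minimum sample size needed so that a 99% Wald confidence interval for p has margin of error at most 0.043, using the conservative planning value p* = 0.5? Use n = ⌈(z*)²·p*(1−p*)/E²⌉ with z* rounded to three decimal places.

For 99% confidence, z* = 2.576.
p*(1−p*) = 0.2500.
Required n before rounding: 6.635776 × 0.2500 / 0.043² = 897.211.
Rounding up, n = 898.

n = 898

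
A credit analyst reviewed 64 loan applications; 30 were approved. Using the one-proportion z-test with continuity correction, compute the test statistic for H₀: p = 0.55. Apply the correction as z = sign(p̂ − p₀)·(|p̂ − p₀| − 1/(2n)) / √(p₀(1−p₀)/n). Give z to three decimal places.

z = -1.181

p̂ = 30/64 = 0.46875. p̂ − p₀ = -0.081250.
Continuity correction 1/(2n) = 1/128 = 0.007812.
Corrected numerator: |-0.081250| − 0.007812 = 0.073438.
SE₀ = √(0.55·0.45/64) = 0.062187.
z = −0.073438/0.062187 = -1.181.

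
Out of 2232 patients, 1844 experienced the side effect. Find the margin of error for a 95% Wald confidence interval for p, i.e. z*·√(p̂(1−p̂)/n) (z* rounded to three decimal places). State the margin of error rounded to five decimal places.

Sample proportion p̂ = 1844/2232 = 0.82616.
SE(p̂) = √(0.82616·0.17384/2232) = 0.008021.
For 95% confidence, z* = 1.960.
So ME = 0.01572.

ME = 0.01572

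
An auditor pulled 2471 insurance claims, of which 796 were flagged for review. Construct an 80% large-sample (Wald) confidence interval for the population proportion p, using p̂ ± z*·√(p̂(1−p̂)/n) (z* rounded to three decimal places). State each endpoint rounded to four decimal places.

p̂ = 796/2471 = 0.32214.
Standard error of p̂: √(0.218365/2471) = √0.000088371 = 0.009401.
For 80% confidence, z* = 1.282.
Margin of error: 1.282 × 0.009401 = 0.01205.
CI: 0.32214 ± 0.01205 = (0.3101, 0.3342).

(0.3101, 0.3342)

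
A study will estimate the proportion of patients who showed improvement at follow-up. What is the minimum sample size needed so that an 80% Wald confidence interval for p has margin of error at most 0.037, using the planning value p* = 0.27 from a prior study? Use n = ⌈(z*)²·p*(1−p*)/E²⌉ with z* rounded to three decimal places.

z* = 1.282 at the 80% level.
p*(1−p*) = 0.1971.
Required n before rounding: 1.643524 × 0.1971 / 0.037² = 236.624.
⌈236.624⌉ = 237.

n = 237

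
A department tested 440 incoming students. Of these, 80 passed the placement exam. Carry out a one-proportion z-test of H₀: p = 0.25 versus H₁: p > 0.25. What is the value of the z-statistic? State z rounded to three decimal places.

z = -3.303

The sample proportion is 80/440 = 0.18182.
Under H₀, SE = √(p₀(1−p₀)/n) = √(0.25·0.75/440) = √0.000426136 = 0.020643.
z = (0.18182 − 0.25)/0.020643 = -0.06818/0.020643 = -3.303.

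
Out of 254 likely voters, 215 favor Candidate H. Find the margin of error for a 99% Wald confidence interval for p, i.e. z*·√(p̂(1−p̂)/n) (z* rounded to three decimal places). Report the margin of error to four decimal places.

ME = 0.0583

p̂ = 215/254 = 0.84646.
Standard error of p̂: √(0.129968/254) = √0.000511684 = 0.022620.
The 99% critical value is z* = 2.576.
So ME = 0.0583.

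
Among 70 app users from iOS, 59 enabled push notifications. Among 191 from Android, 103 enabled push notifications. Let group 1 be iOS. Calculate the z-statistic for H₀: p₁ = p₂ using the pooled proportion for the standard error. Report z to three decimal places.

z = 4.478

Sample proportions: p̂₁ = 59/70 = 0.84286 and p̂₂ = 103/191 = 0.53927.
Pooling: p̂ = 162/261 = 0.62069.
Pooled SE = √[0.2354340·0.01952132] ≈ 0.067794.
z = 0.30359/0.067794 = 4.478.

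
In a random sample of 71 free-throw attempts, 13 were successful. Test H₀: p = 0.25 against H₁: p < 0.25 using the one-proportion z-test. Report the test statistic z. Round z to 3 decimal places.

z = -1.302

p̂ = 13/71 = 0.18310.
Null standard error: √(0.25·0.75/71) = √0.002640845 = 0.051389.
z = (0.18310 − 0.25)/0.051389 = -0.06690/0.051389 = -1.302.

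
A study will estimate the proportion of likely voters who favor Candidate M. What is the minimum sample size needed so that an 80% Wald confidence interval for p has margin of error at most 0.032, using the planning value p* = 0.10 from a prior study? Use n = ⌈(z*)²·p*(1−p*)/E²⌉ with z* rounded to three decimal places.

n = 145

The 80% critical value is z* = 1.282.
p*(1−p*) = 0.0900.
Required n before rounding: 1.643524 × 0.0900 / 0.032² = 144.450.
⌈144.450⌉ = 145.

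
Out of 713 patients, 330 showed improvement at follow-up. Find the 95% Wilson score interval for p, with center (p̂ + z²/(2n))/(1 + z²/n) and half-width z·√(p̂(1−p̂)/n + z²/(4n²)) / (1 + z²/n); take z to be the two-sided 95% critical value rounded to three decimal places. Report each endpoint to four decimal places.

Here p̂ = 330/713 = 0.46283 and z = 1.960 (z² = 3.841600).
1 + z²/n = 1.005388.
Center = (0.46283 + 0.002694)/1.005388 = 0.46303.
Radicand: p̂(1−p̂)/n + z²/(4n²) = 0.000348694 + 0.000001889 = 0.000350583.
Half-width = 1.960·√0.000350583/1.005388 = 0.03650.
Interval: 0.46303 ± 0.03650 → (0.4265, 0.4995).

(0.4265, 0.4995)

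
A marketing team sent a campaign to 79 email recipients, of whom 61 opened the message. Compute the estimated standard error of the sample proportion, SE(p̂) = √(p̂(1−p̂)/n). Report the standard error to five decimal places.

Sample proportion p̂ = 61/79 = 0.77215.
p̂(1−p̂) = 0.77215·0.22785 = 0.175934.
SE = √(0.175934/79) = 0.04719.

SE = 0.04719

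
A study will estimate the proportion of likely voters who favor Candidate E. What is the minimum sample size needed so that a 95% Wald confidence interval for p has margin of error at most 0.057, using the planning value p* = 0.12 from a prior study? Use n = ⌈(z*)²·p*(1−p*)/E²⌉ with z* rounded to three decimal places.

n = 125

The 95% critical value is z* = 1.960.
p*(1−p*) = 0.1056.
Required n before rounding: 3.841600 × 0.1056 / 0.057² = 124.861.
Rounding up, n = 125.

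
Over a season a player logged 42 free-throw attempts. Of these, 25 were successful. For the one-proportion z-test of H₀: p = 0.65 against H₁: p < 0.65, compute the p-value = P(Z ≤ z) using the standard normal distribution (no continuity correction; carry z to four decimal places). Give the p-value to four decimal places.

p-value = 0.2284

The sample proportion is 25/42 = 0.59524.
SE₀ = √(0.65·0.35/42) = 0.073598.
Test statistic (full precision, shown to 4 dp): z = (25/42 − 0.65)/SE₀ ≈ -0.7441.
From the standard normal, P(Z ≤ z) = 0.2284.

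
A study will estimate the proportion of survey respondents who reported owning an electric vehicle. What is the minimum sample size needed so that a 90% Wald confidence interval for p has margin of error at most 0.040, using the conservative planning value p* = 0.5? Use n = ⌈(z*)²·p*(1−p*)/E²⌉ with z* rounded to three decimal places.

For 90% confidence, z* = 1.645.
p*(1−p*) = 0.50·0.50 = 0.2500.
(z*)²·p*(1−p*)/E² = 2.706025·0.2500/0.001600 = 422.816.
Rounding up, n = 423.

n = 423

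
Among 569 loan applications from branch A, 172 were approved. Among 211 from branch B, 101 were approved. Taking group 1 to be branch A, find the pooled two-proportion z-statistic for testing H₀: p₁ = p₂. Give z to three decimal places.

z = -4.588

Sample proportions: p̂₁ = 172/569 = 0.30228 and p̂₂ = 101/211 = 0.47867.
Pooling: p̂ = 273/780 = 0.35000.
Pooled SE = √[0.2275000·0.00649681] ≈ 0.038445.
z = -0.17639/0.038445 = -4.588.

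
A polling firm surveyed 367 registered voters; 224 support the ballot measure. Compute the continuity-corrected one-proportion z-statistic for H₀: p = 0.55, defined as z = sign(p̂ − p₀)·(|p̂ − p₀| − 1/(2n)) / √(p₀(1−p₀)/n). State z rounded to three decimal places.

With x = 224 successes in n = 367, p̂ = 0.61035. p̂ − p₀ = 0.060354.
Continuity correction 1/(2n) = 1/734 = 0.001362.
Corrected numerator: |0.060354| − 0.001362 = 0.058992.
Null standard error: √(0.55·0.45/367) = √0.000674387 = 0.025969.
z = +0.058992/0.025969 = 2.272.

z = 2.272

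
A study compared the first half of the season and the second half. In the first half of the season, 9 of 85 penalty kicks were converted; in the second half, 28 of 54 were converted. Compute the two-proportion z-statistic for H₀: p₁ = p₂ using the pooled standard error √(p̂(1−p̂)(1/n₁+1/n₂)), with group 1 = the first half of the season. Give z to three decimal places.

p̂₁ = 9/85 = 0.10588, p̂₂ = 28/54 = 0.51852.
Pooling: p̂ = 37/139 = 0.26619.
Pooled SE = √[0.1953315·0.03028322] ≈ 0.076911.
z = -0.41264/0.076911 = -5.365.

z = -5.365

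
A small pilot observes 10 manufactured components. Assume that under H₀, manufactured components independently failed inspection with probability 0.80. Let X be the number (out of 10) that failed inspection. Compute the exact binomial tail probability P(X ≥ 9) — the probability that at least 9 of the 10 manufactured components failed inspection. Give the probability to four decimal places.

X is binomial with n = 10 and p = 0.80.
P(X ≥ 9) = C(10,9)·0.80^9·0.20^1 + C(10,10)·0.80^10·0.20^0.
= 0.268435 + 0.107374 = 0.3758.

P = 0.3758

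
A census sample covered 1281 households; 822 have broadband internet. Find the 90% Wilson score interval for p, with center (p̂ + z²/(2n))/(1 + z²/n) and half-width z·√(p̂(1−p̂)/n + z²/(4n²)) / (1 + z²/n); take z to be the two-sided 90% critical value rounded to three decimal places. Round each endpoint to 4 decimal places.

Here p̂ = 822/1281 = 0.64169 and z = 1.645 (z² = 2.706025).
Denominator 1 + z²/n = 1 + 2.706025/1281 = 1.002112.
Center = (0.64169 + 0.001056)/1.002112 = 0.64139.
Radicand: p̂(1−p̂)/n + z²/(4n²) = 0.000179489 + 0.000000412 = 0.000179901.
Half-width = z·√(radicand)/denom = 1.645·0.013413/1.002112 = 0.02202.
So the interval runs from 0.6194 to 0.6634.

(0.6194, 0.6634)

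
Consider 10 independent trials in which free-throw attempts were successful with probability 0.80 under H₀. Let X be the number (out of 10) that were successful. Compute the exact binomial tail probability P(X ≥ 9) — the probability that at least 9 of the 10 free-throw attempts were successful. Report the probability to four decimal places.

P = 0.3758

X ~ Binomial(n=10, p=0.80).
P(X ≥ 9) = C(10,9)·0.80^9·0.20^1 + C(10,10)·0.80^10·0.20^0.
= 0.268435 + 0.107374 = 0.3758.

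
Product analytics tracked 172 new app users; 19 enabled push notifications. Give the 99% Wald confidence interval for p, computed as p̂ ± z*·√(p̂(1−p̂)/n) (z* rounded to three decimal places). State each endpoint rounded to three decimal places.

p̂ = 19/172 = 0.11047.
Standard error of p̂: √(0.098263/172) = √0.000571294 = 0.023902.
The 99% critical value is z* = 2.576.
Margin of error: 2.576 × 0.023902 = 0.06157.
Interval: 0.11047 ± 0.06157 → (0.049, 0.172).

(0.049, 0.172)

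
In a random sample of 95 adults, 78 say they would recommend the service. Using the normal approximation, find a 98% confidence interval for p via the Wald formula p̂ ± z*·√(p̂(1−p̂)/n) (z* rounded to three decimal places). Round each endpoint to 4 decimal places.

(0.7296, 0.9125)

With x = 78 successes in n = 95, p̂ = 0.82105.
SE(p̂) = √(0.82105·0.17895/95) = 0.039327.
The 98% critical value is z* = 2.326.
Margin = 2.326·0.039327 = 0.09147.
CI: 0.82105 ± 0.09147 = (0.7296, 0.9125).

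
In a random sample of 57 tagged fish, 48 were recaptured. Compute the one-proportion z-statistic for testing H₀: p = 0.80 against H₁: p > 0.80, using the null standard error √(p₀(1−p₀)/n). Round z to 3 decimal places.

z = 0.795

p̂ = 48/57 = 0.84211.
Null standard error: √(0.80·0.20/57) = √0.002807018 = 0.052981.
z = (p̂ − p₀)/SE = (0.84211 − 0.80)/0.052981 = 0.795.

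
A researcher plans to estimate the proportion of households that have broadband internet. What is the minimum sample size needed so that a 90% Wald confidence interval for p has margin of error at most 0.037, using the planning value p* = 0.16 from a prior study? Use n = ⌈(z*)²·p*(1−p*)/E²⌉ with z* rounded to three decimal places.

The 90% critical value is z* = 1.645.
p*(1−p*) = 0.1344.
(z*)²·p*(1−p*)/E² = 2.706025·0.1344/0.001369 = 265.661.
⌈265.661⌉ = 266.

n = 266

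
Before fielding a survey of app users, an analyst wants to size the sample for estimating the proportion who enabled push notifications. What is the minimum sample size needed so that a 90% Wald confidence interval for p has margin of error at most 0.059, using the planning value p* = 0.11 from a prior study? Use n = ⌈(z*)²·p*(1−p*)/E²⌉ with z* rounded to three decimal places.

n = 77

The 90% critical value is z* = 1.645.
p*(1−p*) = 0.0979.
(z*)²·p*(1−p*)/E² = 2.706025·0.0979/0.003481 = 76.105.
⌈76.105⌉ = 77.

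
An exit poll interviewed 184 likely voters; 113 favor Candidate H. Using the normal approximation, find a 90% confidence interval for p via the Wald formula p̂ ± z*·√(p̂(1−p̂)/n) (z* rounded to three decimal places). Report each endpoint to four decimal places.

With x = 113 successes in n = 184, p̂ = 0.61413.
SE(p̂) = √(0.61413·0.38587/184) = 0.035887.
z* = 1.645 at the 90% level.
Margin = 1.645·0.035887 = 0.05903.
Interval: 0.61413 ± 0.05903 → (0.5551, 0.6732).

(0.5551, 0.6732)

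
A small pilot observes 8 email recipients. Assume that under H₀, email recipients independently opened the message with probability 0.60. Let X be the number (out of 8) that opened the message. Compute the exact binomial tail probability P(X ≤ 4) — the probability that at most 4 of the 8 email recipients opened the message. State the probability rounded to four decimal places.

P = 0.4059

X ~ Binomial(n=8, p=0.60).
P(X ≤ 4) = Σ_{j=0}^{4} C(8,j)·0.60^j·0.40^{8−j}.
= 0.000655 + 0.007864 + 0.041288 + 0.123863 + 0.232243 = 0.4059.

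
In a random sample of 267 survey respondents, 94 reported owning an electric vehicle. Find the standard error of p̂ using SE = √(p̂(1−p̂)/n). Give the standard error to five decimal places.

SE = 0.02923

The sample proportion is 94/267 = 0.35206.
p̂(1−p̂) = 0.228114.
SE = √(0.228114/267) = 0.02923.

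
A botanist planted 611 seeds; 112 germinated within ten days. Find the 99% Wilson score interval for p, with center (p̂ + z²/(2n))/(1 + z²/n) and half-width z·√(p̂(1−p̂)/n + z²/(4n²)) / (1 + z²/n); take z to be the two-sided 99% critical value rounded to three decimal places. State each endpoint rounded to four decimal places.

(0.1465, 0.2270)

Here p̂ = 112/611 = 0.18331 and z = 2.576 (z² = 6.635776).
1 + z²/n = 1.010861.
Adjusted center: (0.18331 + z²/(2n))/1.010861 = 0.18671.
Radicand: p̂(1−p̂)/n + z²/(4n²) = 0.000245016 + 0.000004444 = 0.000249460.
Half-width = 2.576·√0.000249460/1.010861 = 0.04025.
Interval: 0.18671 ± 0.04025 → (0.1465, 0.2270).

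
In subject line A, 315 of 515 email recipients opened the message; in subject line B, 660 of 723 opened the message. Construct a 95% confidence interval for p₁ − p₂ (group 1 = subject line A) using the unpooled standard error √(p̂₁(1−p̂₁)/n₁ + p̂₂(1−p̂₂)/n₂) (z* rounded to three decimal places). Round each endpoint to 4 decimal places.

(-0.3481, -0.2544)

p̂₁ = 0.61165, p̂₂ = 0.91286, so the observed difference is -0.30121.
Unpooled SE = √(p̂₁(1−p̂₁)/n₁ + p̂₂(1−p̂₂)/n₂) = √(0.000461231 + 0.000110019) = 0.023901.
For 95% confidence, z* = 1.960. Margin = 1.960·0.023901 = 0.04685.
So the interval runs from -0.3481 to -0.2544.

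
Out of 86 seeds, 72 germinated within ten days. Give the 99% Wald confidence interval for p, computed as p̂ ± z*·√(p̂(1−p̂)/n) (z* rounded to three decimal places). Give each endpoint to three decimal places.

(0.735, 0.940)

The sample proportion is 72/86 = 0.83721.
Standard error of p̂: √(0.136290/86) = √0.001584766 = 0.039809.
The 99% critical value is z* = 2.576.
Margin = 2.576·0.039809 = 0.10255.
Interval: 0.83721 ± 0.10255 → (0.735, 0.940).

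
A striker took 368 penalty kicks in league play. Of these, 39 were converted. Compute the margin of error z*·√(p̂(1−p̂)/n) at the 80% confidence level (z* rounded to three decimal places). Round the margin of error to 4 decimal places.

ME = 0.0206

The sample proportion is 39/368 = 0.10598.
Standard error of p̂: √(0.094747/368) = √0.000257464 = 0.016046.
The 80% critical value is z* = 1.282.
So ME = 0.0206.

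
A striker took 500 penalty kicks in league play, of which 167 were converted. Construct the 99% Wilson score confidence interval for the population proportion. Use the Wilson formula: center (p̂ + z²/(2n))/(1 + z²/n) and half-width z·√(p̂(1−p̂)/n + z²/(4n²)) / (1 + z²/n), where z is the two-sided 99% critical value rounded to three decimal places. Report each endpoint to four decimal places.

(0.2822, 0.3902)

Here p̂ = 167/500 = 0.33400 and z = 2.576 (z² = 6.635776).
Denominator 1 + z²/n = 1 + 6.635776/500 = 1.013272.
Adjusted center: (0.33400 + z²/(2n))/1.013272 = 0.33617.
Radicand: p̂(1−p̂)/n + z²/(4n²) = 0.000444888 + 0.000006636 = 0.000451524.
Half-width = 2.576·√0.000451524/1.013272 = 0.05402.
Interval: 0.33617 ± 0.05402 → (0.2822, 0.3902).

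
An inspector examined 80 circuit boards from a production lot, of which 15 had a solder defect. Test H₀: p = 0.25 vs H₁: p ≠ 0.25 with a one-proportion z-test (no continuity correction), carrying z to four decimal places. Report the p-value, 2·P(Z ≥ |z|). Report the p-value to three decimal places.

The sample proportion is 15/80 = 0.18750.
Null standard error: √(0.25·0.75/80) = √0.002343750 = 0.048412.
Test statistic (full precision, shown to 4 dp): z = (15/80 − 0.25)/SE₀ ≈ -1.2910.
From the standard normal, 2·P(Z ≥ |z|) = 0.197.

p-value = 0.197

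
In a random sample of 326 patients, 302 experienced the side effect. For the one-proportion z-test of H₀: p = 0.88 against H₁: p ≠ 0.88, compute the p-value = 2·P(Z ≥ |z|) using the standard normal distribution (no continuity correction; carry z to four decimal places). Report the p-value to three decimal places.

p-value = 0.010

p̂ = 302/326 = 0.92638.
Null standard error: √(0.88·0.12/326) = √0.000323926 = 0.017998.
Test statistic (full precision, shown to 4 dp): z = (302/326 − 0.88)/SE₀ ≈ 2.5770.
p-value = 2·P(Z ≥ |z|) with z = 2.5770 → 0.010.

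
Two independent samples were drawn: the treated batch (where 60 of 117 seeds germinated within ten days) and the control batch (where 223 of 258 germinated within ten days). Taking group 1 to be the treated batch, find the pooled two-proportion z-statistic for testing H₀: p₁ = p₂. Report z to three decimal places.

z = -7.330

Sample proportions: p̂₁ = 60/117 = 0.51282 and p̂₂ = 223/258 = 0.86434.
Pooling: p̂ = 283/375 = 0.75467.
SE = √[p̂(1−p̂)(1/n₁+1/n₂)] = √[0.75467·0.24533·(1/117+1/258)] ≈ 0.047959.
z = -0.35152/0.047959 = -7.330.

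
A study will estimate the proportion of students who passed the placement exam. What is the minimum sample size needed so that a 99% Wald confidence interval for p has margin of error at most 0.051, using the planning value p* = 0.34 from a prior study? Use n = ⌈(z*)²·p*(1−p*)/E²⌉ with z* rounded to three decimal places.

n = 573

z* = 2.576 at the 99% level.
p*(1−p*) = 0.2244.
(z*)²·p*(1−p*)/E² = 6.635776·0.2244/0.002601 = 572.498.
Rounding up, n = 573.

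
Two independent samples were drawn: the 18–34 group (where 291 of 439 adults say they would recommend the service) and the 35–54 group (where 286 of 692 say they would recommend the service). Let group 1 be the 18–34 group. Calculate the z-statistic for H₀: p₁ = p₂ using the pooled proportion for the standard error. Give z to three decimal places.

Sample proportions: p̂₁ = 291/439 = 0.66287 and p̂₂ = 286/692 = 0.41329.
Pooling: p̂ = 577/1131 = 0.51017.
SE = √[p̂(1−p̂)(1/n₁+1/n₂)] = √[0.51017·0.48983·(1/439+1/692)] ≈ 0.030502.
z = 0.24958/0.030502 = 8.182.

z = 8.182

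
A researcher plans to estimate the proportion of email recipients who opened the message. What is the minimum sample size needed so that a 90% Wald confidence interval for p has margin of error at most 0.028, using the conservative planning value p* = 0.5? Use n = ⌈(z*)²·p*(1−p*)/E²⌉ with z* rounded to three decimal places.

n = 863

z* = 1.645 at the 90% level.
p*(1−p*) = 0.2500.
Required n before rounding: 2.706025 × 0.2500 / 0.028² = 862.891.
⌈862.891⌉ = 863.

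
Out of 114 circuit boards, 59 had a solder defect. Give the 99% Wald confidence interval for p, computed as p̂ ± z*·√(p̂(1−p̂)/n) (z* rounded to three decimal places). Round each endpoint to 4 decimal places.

(0.3970, 0.6381)

The sample proportion is 59/114 = 0.51754.
SE = √(p̂(1−p̂)/n) = √(0.249692/114) = 0.046800.
z* = 2.576 at the 99% level.
Margin of error: 2.576 × 0.046800 = 0.12056.
CI: 0.51754 ± 0.12056 = (0.3970, 0.6381).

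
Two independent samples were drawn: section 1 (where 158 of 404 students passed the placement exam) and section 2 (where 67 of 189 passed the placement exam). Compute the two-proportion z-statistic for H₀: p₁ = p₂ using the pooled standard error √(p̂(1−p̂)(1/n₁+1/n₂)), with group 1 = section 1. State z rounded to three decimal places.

Sample proportions: p̂₁ = 158/404 = 0.39109 and p̂₂ = 67/189 = 0.35450.
Pooled p̂ = (158+67)/(404+189) = 225/593 = 0.37943.
Pooled SE = √[0.2354621·0.00776625] ≈ 0.042763.
z = 0.03659/0.042763 = 0.856.

z = 0.856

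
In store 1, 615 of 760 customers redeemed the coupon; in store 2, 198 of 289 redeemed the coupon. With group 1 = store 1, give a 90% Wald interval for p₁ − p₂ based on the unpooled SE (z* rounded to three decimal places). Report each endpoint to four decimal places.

(0.0734, 0.1748)

p̂₁ = 0.80921, p̂₂ = 0.68512, so the observed difference is 0.12409.
Unpooled SE = √(p̂₁(1−p̂₁)/n₁ + p̂₂(1−p̂₂)/n₂) = √(0.000203143 + 0.000746471) = 0.030816.
For 90% confidence, z* = 1.645. Margin = 1.645·0.030816 = 0.05069.
CI: 0.12409 ± 0.05069 = (0.0734, 0.1748).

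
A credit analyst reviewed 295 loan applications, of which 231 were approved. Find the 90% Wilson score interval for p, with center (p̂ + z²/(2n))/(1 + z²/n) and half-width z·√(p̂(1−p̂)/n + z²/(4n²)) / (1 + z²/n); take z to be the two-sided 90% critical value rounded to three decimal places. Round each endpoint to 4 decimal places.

(0.7411, 0.8199)

Here p̂ = 231/295 = 0.78305 and z = 1.645 (z² = 2.706025).
Denominator 1 + z²/n = 1 + 2.706025/295 = 1.009173.
Adjusted center: (0.78305 + z²/(2n))/1.009173 = 0.78048.
Radicand: p̂(1−p̂)/n + z²/(4n²) = 0.000575872 + 0.000007774 = 0.000583646.
Half-width = 1.645·√0.000583646/1.009173 = 0.03938.
So the interval runs from 0.7411 to 0.8199.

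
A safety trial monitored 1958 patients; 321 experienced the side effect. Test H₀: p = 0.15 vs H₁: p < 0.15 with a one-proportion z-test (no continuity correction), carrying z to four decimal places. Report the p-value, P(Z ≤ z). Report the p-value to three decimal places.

p-value = 0.958

Sample proportion p̂ = 321/1958 = 0.16394.
Null standard error: √(0.15·0.85/1958) = √0.000065117 = 0.008070.
Test statistic (full precision, shown to 4 dp): z = (321/1958 − 0.15)/SE₀ ≈ 1.7278.
p-value = P(Z ≤ z) with z = 1.7278 → 0.958.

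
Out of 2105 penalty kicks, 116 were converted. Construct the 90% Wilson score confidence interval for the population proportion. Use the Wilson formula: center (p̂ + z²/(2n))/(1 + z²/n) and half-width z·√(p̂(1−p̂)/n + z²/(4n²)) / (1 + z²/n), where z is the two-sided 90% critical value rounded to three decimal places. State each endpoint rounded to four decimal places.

(0.0475, 0.0639)

Here p̂ = 116/2105 = 0.05511 and z = 1.645 (z² = 2.706025).
Denominator 1 + z²/n = 1 + 2.706025/2105 = 1.001286.
Adjusted center: (0.05511 + z²/(2n))/1.001286 = 0.05568.
Radicand: p̂(1−p̂)/n + z²/(4n²) = 0.000024736 + 0.000000153 = 0.000024889.
Half-width = z·√(radicand)/denom = 1.645·0.004989/1.001286 = 0.00820.
Interval: 0.05568 ± 0.00820 → (0.0475, 0.0639).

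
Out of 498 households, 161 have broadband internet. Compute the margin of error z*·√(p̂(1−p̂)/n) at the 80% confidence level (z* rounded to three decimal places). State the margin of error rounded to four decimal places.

ME = 0.0269

With x = 161 successes in n = 498, p̂ = 0.32329.
Standard error of p̂: √(0.218775/498) = √0.000439307 = 0.020960.
z* = 1.282 at the 80% level.
ME = 1.282·0.020960 = 0.0269.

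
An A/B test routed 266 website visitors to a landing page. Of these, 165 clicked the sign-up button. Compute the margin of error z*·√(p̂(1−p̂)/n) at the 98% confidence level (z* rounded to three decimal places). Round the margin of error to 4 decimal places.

ME = 0.0692

With x = 165 successes in n = 266, p̂ = 0.62030.
Standard error of p̂: √(0.235528/266) = √0.000885443 = 0.029756.
z* = 2.326 at the 98% level.
So ME = 0.0692.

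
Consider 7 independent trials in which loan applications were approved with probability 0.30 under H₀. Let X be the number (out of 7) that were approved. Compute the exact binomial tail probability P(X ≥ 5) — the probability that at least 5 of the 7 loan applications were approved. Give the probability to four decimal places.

X is binomial with n = 7 and p = 0.30.
P(X ≥ 5) = C(7,5)·0.30^5·0.70^2 + C(7,6)·0.30^6·0.70^1 + C(7,7)·0.30^7·0.70^0.
= 0.025005 + 0.003572 + 0.000219 = 0.0288.

P = 0.0288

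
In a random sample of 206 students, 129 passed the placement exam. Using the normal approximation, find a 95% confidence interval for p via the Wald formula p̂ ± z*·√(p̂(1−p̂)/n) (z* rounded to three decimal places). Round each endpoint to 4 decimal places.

(0.5601, 0.6923)

With x = 129 successes in n = 206, p̂ = 0.62621.
SE(p̂) = √(0.62621·0.37379/206) = 0.033708.
The 95% critical value is z* = 1.960.
Margin = 1.960·0.033708 = 0.06607.
CI: 0.62621 ± 0.06607 = (0.5601, 0.6923).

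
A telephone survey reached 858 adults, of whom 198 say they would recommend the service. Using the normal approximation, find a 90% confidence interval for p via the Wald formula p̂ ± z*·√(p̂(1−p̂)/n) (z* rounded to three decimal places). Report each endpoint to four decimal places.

(0.2071, 0.2544)

p̂ = 198/858 = 0.23077.
Standard error of p̂: √(0.177515/858) = √0.000206894 = 0.014384.
The 90% critical value is z* = 1.645.
Margin = 1.645·0.014384 = 0.02366.
Interval: 0.23077 ± 0.02366 → (0.2071, 0.2544).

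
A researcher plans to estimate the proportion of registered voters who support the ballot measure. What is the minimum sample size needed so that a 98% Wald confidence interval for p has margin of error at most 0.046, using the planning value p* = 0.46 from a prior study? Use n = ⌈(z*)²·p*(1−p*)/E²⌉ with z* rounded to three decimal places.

For 98% confidence, z* = 2.326.
p*(1−p*) = 0.46·0.54 = 0.2484.
Required n before rounding: 5.410276 × 0.2484 / 0.046² = 635.119.
⌈635.119⌉ = 636.

n = 636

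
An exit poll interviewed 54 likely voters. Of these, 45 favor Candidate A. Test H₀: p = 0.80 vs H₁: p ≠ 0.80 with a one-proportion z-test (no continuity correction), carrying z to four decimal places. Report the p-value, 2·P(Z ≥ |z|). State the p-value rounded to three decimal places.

p-value = 0.540

The sample proportion is 45/54 = 0.83333.
Null standard error: √(0.80·0.20/54) = √0.002962963 = 0.054433.
z = (p̂ − p₀)/SE = (45/54 − 0.80)/0.054433 ≈ 0.6124.
p-value = 2·P(Z ≥ |z|) with z = 0.6124 → 0.540.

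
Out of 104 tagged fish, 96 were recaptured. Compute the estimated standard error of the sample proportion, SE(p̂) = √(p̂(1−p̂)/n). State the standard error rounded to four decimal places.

SE = 0.0261

The sample proportion is 96/104 = 0.92308.
p̂(1−p̂) = 0.071003.
Dividing by n and taking the root: √0.000682721 = 0.0261.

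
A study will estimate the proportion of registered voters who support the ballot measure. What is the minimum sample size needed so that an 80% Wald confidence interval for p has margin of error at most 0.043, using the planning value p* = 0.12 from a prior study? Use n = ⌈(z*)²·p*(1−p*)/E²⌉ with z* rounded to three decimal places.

n = 94

z* = 1.282 at the 80% level.
p*(1−p*) = 0.1056.
Required n before rounding: 1.643524 × 0.1056 / 0.043² = 93.865.
Rounding up, n = 94.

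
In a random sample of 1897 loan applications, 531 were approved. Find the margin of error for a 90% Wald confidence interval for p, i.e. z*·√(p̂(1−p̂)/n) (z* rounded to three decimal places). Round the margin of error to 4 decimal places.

With x = 531 successes in n = 1897, p̂ = 0.27992.
SE = √(p̂(1−p̂)/n) = √(0.201563/1897) = 0.010308.
The 90% critical value is z* = 1.645.
Margin of error = z*·SE = 1.645 × 0.010308 = 0.0170.

ME = 0.0170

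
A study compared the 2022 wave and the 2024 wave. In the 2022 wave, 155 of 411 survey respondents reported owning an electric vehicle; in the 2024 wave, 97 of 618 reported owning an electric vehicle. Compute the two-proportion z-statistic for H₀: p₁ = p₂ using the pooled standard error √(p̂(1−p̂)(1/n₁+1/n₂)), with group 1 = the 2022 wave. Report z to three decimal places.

z = 8.044

p̂₁ = 155/411 = 0.37713, p̂₂ = 97/618 = 0.15696.
Pooled p̂ = (155+97)/(411+618) = 252/1029 = 0.24490.
SE = √[p̂(1−p̂)(1/n₁+1/n₂)] = √[0.24490·0.75510·(1/411+1/618)] ≈ 0.027371.
z = (p̂₁ − p̂₂)/SE = (0.37713 − 0.15696)/0.027371 = 0.22017/0.027371 = 8.044.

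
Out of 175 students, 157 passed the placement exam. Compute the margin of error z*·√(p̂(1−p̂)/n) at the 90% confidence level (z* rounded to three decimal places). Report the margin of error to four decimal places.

p̂ = 157/175 = 0.89714.
SE(p̂) = √(0.89714·0.10286/175) = 0.022963.
The 90% critical value is z* = 1.645.
ME = 1.645·0.022963 = 0.0378.

ME = 0.0378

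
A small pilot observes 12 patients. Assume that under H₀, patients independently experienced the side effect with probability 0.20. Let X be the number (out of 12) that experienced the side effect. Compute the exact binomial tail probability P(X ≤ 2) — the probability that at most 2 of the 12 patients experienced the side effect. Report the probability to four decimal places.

P = 0.5583

X is binomial with n = 12 and p = 0.20.
P(X ≤ 2) = C(12,0)·0.20^0·0.80^12 + C(12,1)·0.20^1·0.80^11 + C(12,2)·0.20^2·0.80^10.
= 0.068719 + 0.206158 + 0.283468 = 0.5583.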